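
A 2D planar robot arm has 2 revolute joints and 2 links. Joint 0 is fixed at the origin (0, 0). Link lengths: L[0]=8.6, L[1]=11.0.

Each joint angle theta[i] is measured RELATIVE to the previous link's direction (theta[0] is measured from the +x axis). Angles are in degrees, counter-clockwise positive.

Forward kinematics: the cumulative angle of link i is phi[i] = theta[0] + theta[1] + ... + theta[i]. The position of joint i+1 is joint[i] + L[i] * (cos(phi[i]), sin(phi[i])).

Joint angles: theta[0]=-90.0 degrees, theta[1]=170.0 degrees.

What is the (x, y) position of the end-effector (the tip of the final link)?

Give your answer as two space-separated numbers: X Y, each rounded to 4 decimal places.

joint[0] = (0.0000, 0.0000)  (base)
link 0: phi[0] = -90 = -90 deg
  cos(-90 deg) = 0.0000, sin(-90 deg) = -1.0000
  joint[1] = (0.0000, 0.0000) + 8.6 * (0.0000, -1.0000) = (0.0000 + 0.0000, 0.0000 + -8.6000) = (0.0000, -8.6000)
link 1: phi[1] = -90 + 170 = 80 deg
  cos(80 deg) = 0.1736, sin(80 deg) = 0.9848
  joint[2] = (0.0000, -8.6000) + 11 * (0.1736, 0.9848) = (0.0000 + 1.9101, -8.6000 + 10.8329) = (1.9101, 2.2329)
End effector: (1.9101, 2.2329)

Answer: 1.9101 2.2329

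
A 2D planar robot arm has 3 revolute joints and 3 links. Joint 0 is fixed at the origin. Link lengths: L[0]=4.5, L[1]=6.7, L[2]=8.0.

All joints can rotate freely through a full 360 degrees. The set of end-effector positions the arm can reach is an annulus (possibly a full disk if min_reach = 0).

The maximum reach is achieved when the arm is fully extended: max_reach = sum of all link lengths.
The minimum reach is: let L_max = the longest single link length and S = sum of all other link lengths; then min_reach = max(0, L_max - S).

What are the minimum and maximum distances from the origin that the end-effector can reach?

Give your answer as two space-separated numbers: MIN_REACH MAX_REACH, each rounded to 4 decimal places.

Link lengths: [4.5, 6.7, 8.0]
max_reach = 4.5 + 6.7 + 8 = 19.2
L_max = max([4.5, 6.7, 8.0]) = 8
S (sum of others) = 19.2 - 8 = 11.2
min_reach = max(0, 8 - 11.2) = max(0, -3.2) = 0

Answer: 0.0000 19.2000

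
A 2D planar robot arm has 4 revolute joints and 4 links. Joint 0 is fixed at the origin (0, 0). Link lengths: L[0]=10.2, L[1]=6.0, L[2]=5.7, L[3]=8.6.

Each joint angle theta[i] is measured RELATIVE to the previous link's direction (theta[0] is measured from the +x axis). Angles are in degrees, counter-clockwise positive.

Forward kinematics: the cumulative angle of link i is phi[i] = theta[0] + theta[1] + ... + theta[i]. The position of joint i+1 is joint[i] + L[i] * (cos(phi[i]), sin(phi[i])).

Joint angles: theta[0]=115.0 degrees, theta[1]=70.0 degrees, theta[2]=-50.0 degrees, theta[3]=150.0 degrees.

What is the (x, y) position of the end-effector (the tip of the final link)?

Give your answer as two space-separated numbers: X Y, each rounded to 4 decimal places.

joint[0] = (0.0000, 0.0000)  (base)
link 0: phi[0] = 115 = 115 deg
  cos(115 deg) = -0.4226, sin(115 deg) = 0.9063
  joint[1] = (0.0000, 0.0000) + 10.2 * (-0.4226, 0.9063) = (0.0000 + -4.3107, 0.0000 + 9.2443) = (-4.3107, 9.2443)
link 1: phi[1] = 115 + 70 = 185 deg
  cos(185 deg) = -0.9962, sin(185 deg) = -0.0872
  joint[2] = (-4.3107, 9.2443) + 6 * (-0.9962, -0.0872) = (-4.3107 + -5.9772, 9.2443 + -0.5229) = (-10.2879, 8.7214)
link 2: phi[2] = 115 + 70 + -50 = 135 deg
  cos(135 deg) = -0.7071, sin(135 deg) = 0.7071
  joint[3] = (-10.2879, 8.7214) + 5.7 * (-0.7071, 0.7071) = (-10.2879 + -4.0305, 8.7214 + 4.0305) = (-14.3184, 12.7519)
link 3: phi[3] = 115 + 70 + -50 + 150 = 285 deg
  cos(285 deg) = 0.2588, sin(285 deg) = -0.9659
  joint[4] = (-14.3184, 12.7519) + 8.6 * (0.2588, -0.9659) = (-14.3184 + 2.2258, 12.7519 + -8.3070) = (-12.0925, 4.4450)
End effector: (-12.0925, 4.4450)

Answer: -12.0925 4.4450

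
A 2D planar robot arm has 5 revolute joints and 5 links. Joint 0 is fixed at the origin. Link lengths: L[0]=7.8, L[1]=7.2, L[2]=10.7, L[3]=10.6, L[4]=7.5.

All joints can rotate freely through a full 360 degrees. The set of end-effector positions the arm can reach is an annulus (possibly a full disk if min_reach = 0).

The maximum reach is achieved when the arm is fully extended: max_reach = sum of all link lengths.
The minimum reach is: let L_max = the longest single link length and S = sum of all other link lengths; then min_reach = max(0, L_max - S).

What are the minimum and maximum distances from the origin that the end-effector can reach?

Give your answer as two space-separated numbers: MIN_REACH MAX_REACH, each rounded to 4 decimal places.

Answer: 0.0000 43.8000

Derivation:
Link lengths: [7.8, 7.2, 10.7, 10.6, 7.5]
max_reach = 7.8 + 7.2 + 10.7 + 10.6 + 7.5 = 43.8
L_max = max([7.8, 7.2, 10.7, 10.6, 7.5]) = 10.7
S (sum of others) = 43.8 - 10.7 = 33.1
min_reach = max(0, 10.7 - 33.1) = max(0, -22.4) = 0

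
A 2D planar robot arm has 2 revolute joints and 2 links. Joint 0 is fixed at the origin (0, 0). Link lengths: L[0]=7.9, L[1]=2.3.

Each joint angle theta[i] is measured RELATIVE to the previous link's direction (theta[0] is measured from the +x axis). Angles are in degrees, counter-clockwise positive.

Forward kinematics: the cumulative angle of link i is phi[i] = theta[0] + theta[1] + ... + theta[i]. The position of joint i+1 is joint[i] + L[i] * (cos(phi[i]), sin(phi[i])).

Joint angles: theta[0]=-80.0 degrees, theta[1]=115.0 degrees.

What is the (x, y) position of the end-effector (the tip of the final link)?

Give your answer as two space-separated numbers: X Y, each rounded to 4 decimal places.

joint[0] = (0.0000, 0.0000)  (base)
link 0: phi[0] = -80 = -80 deg
  cos(-80 deg) = 0.1736, sin(-80 deg) = -0.9848
  joint[1] = (0.0000, 0.0000) + 7.9 * (0.1736, -0.9848) = (0.0000 + 1.3718, 0.0000 + -7.7800) = (1.3718, -7.7800)
link 1: phi[1] = -80 + 115 = 35 deg
  cos(35 deg) = 0.8192, sin(35 deg) = 0.5736
  joint[2] = (1.3718, -7.7800) + 2.3 * (0.8192, 0.5736) = (1.3718 + 1.8840, -7.7800 + 1.3192) = (3.2559, -6.4608)
End effector: (3.2559, -6.4608)

Answer: 3.2559 -6.4608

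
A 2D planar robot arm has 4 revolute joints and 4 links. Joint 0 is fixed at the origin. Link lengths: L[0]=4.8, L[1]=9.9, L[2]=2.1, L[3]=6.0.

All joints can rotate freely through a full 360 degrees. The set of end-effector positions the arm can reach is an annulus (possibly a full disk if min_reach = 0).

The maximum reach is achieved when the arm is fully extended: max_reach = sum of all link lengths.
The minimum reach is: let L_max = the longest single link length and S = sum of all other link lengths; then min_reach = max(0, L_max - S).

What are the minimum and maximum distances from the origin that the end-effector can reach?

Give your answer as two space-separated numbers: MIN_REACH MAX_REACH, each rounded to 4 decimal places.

Link lengths: [4.8, 9.9, 2.1, 6.0]
max_reach = 4.8 + 9.9 + 2.1 + 6 = 22.8
L_max = max([4.8, 9.9, 2.1, 6.0]) = 9.9
S (sum of others) = 22.8 - 9.9 = 12.9
min_reach = max(0, 9.9 - 12.9) = max(0, -3) = 0

Answer: 0.0000 22.8000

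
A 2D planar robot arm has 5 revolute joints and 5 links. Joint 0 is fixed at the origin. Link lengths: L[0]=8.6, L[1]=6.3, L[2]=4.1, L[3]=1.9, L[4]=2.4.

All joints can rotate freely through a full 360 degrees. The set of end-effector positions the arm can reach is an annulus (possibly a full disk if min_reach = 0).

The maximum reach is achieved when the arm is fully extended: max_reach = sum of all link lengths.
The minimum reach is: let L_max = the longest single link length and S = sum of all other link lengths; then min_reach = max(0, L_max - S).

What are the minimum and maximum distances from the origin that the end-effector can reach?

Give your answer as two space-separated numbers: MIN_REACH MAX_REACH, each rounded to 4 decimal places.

Answer: 0.0000 23.3000

Derivation:
Link lengths: [8.6, 6.3, 4.1, 1.9, 2.4]
max_reach = 8.6 + 6.3 + 4.1 + 1.9 + 2.4 = 23.3
L_max = max([8.6, 6.3, 4.1, 1.9, 2.4]) = 8.6
S (sum of others) = 23.3 - 8.6 = 14.7
min_reach = max(0, 8.6 - 14.7) = max(0, -6.1) = 0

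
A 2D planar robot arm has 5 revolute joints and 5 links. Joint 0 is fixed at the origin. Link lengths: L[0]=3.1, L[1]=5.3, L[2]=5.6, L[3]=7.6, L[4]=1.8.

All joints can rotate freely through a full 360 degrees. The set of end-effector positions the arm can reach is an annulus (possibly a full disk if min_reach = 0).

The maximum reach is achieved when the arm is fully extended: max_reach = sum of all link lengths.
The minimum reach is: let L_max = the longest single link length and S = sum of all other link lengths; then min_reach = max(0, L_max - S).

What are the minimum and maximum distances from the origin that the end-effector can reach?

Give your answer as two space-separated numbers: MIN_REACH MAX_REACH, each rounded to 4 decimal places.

Answer: 0.0000 23.4000

Derivation:
Link lengths: [3.1, 5.3, 5.6, 7.6, 1.8]
max_reach = 3.1 + 5.3 + 5.6 + 7.6 + 1.8 = 23.4
L_max = max([3.1, 5.3, 5.6, 7.6, 1.8]) = 7.6
S (sum of others) = 23.4 - 7.6 = 15.8
min_reach = max(0, 7.6 - 15.8) = max(0, -8.2) = 0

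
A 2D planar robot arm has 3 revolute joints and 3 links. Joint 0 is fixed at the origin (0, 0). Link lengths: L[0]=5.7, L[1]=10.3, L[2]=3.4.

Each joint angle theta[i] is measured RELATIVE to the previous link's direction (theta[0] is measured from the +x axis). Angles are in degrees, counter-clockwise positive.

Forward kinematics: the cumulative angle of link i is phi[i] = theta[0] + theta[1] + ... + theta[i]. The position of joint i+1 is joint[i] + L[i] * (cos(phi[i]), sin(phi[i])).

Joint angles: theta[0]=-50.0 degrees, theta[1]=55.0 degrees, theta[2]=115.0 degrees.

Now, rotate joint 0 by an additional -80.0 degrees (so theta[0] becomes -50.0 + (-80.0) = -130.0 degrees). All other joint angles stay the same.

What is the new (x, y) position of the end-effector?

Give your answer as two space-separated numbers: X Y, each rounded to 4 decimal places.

joint[0] = (0.0000, 0.0000)  (base)
link 0: phi[0] = -130 = -130 deg
  cos(-130 deg) = -0.6428, sin(-130 deg) = -0.7660
  joint[1] = (0.0000, 0.0000) + 5.7 * (-0.6428, -0.7660) = (0.0000 + -3.6639, 0.0000 + -4.3665) = (-3.6639, -4.3665)
link 1: phi[1] = -130 + 55 = -75 deg
  cos(-75 deg) = 0.2588, sin(-75 deg) = -0.9659
  joint[2] = (-3.6639, -4.3665) + 10.3 * (0.2588, -0.9659) = (-3.6639 + 2.6658, -4.3665 + -9.9490) = (-0.9981, -14.3155)
link 2: phi[2] = -130 + 55 + 115 = 40 deg
  cos(40 deg) = 0.7660, sin(40 deg) = 0.6428
  joint[3] = (-0.9981, -14.3155) + 3.4 * (0.7660, 0.6428) = (-0.9981 + 2.6046, -14.3155 + 2.1855) = (1.6065, -12.1300)
End effector: (1.6065, -12.1300)

Answer: 1.6065 -12.1300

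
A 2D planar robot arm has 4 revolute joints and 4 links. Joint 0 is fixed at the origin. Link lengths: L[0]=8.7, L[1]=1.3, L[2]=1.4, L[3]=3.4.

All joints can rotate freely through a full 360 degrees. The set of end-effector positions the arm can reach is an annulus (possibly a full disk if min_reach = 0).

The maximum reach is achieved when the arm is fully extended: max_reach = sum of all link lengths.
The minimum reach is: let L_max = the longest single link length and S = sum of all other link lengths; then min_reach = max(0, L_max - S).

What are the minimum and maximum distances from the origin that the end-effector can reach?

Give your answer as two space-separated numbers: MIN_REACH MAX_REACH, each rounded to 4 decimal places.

Answer: 2.6000 14.8000

Derivation:
Link lengths: [8.7, 1.3, 1.4, 3.4]
max_reach = 8.7 + 1.3 + 1.4 + 3.4 = 14.8
L_max = max([8.7, 1.3, 1.4, 3.4]) = 8.7
S (sum of others) = 14.8 - 8.7 = 6.1
min_reach = max(0, 8.7 - 6.1) = max(0, 2.6) = 2.6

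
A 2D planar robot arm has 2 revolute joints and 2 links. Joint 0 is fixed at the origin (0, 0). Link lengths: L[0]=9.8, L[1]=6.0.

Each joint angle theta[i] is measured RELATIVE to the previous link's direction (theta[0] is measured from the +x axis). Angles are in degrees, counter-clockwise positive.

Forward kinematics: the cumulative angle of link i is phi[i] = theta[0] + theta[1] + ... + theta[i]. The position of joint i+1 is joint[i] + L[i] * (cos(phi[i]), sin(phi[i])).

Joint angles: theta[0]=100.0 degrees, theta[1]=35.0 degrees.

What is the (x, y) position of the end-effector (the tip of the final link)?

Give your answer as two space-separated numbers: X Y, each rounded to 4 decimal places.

Answer: -5.9444 13.8938

Derivation:
joint[0] = (0.0000, 0.0000)  (base)
link 0: phi[0] = 100 = 100 deg
  cos(100 deg) = -0.1736, sin(100 deg) = 0.9848
  joint[1] = (0.0000, 0.0000) + 9.8 * (-0.1736, 0.9848) = (0.0000 + -1.7018, 0.0000 + 9.6511) = (-1.7018, 9.6511)
link 1: phi[1] = 100 + 35 = 135 deg
  cos(135 deg) = -0.7071, sin(135 deg) = 0.7071
  joint[2] = (-1.7018, 9.6511) + 6 * (-0.7071, 0.7071) = (-1.7018 + -4.2426, 9.6511 + 4.2426) = (-5.9444, 13.8938)
End effector: (-5.9444, 13.8938)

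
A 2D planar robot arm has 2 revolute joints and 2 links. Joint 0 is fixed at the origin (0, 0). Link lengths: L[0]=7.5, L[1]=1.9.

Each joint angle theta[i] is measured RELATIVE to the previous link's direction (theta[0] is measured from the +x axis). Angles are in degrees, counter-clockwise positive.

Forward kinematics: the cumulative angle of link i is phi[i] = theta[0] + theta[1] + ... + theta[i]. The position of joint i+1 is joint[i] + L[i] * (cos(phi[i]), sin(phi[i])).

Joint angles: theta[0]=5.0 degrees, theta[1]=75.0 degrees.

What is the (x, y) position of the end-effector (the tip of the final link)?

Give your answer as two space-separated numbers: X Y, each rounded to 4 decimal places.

joint[0] = (0.0000, 0.0000)  (base)
link 0: phi[0] = 5 = 5 deg
  cos(5 deg) = 0.9962, sin(5 deg) = 0.0872
  joint[1] = (0.0000, 0.0000) + 7.5 * (0.9962, 0.0872) = (0.0000 + 7.4715, 0.0000 + 0.6537) = (7.4715, 0.6537)
link 1: phi[1] = 5 + 75 = 80 deg
  cos(80 deg) = 0.1736, sin(80 deg) = 0.9848
  joint[2] = (7.4715, 0.6537) + 1.9 * (0.1736, 0.9848) = (7.4715 + 0.3299, 0.6537 + 1.8711) = (7.8014, 2.5248)
End effector: (7.8014, 2.5248)

Answer: 7.8014 2.5248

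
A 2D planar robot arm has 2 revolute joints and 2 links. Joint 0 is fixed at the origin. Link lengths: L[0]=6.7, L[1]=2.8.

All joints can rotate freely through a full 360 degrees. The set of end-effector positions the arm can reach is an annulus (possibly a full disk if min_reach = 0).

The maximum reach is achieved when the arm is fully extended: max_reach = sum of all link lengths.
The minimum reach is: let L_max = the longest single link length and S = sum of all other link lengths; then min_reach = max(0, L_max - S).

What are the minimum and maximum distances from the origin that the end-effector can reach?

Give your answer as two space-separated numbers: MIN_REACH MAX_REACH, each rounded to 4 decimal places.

Link lengths: [6.7, 2.8]
max_reach = 6.7 + 2.8 = 9.5
L_max = max([6.7, 2.8]) = 6.7
S (sum of others) = 9.5 - 6.7 = 2.8
min_reach = max(0, 6.7 - 2.8) = max(0, 3.9) = 3.9

Answer: 3.9000 9.5000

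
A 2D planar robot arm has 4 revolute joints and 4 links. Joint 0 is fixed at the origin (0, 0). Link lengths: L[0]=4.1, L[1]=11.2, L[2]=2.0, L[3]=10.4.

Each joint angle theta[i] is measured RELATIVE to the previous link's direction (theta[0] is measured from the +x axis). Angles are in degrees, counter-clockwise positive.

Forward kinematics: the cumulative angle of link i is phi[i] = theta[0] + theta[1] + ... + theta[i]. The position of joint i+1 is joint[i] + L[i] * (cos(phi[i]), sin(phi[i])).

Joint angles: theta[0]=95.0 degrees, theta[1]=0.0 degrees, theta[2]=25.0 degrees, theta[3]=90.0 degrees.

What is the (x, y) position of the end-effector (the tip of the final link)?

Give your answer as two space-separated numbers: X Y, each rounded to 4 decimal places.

joint[0] = (0.0000, 0.0000)  (base)
link 0: phi[0] = 95 = 95 deg
  cos(95 deg) = -0.0872, sin(95 deg) = 0.9962
  joint[1] = (0.0000, 0.0000) + 4.1 * (-0.0872, 0.9962) = (0.0000 + -0.3573, 0.0000 + 4.0844) = (-0.3573, 4.0844)
link 1: phi[1] = 95 + 0 = 95 deg
  cos(95 deg) = -0.0872, sin(95 deg) = 0.9962
  joint[2] = (-0.3573, 4.0844) + 11.2 * (-0.0872, 0.9962) = (-0.3573 + -0.9761, 4.0844 + 11.1574) = (-1.3335, 15.2418)
link 2: phi[2] = 95 + 0 + 25 = 120 deg
  cos(120 deg) = -0.5000, sin(120 deg) = 0.8660
  joint[3] = (-1.3335, 15.2418) + 2 * (-0.5000, 0.8660) = (-1.3335 + -1.0000, 15.2418 + 1.7321) = (-2.3335, 16.9738)
link 3: phi[3] = 95 + 0 + 25 + 90 = 210 deg
  cos(210 deg) = -0.8660, sin(210 deg) = -0.5000
  joint[4] = (-2.3335, 16.9738) + 10.4 * (-0.8660, -0.5000) = (-2.3335 + -9.0067, 16.9738 + -5.2000) = (-11.3401, 11.7738)
End effector: (-11.3401, 11.7738)

Answer: -11.3401 11.7738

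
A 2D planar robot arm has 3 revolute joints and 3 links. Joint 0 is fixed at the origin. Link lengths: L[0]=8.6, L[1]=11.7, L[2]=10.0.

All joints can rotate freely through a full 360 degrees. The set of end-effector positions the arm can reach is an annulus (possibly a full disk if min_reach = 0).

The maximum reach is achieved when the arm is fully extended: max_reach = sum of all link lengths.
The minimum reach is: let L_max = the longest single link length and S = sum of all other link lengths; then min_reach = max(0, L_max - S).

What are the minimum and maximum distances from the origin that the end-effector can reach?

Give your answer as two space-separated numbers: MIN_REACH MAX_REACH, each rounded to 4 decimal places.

Answer: 0.0000 30.3000

Derivation:
Link lengths: [8.6, 11.7, 10.0]
max_reach = 8.6 + 11.7 + 10 = 30.3
L_max = max([8.6, 11.7, 10.0]) = 11.7
S (sum of others) = 30.3 - 11.7 = 18.6
min_reach = max(0, 11.7 - 18.6) = max(0, -6.9) = 0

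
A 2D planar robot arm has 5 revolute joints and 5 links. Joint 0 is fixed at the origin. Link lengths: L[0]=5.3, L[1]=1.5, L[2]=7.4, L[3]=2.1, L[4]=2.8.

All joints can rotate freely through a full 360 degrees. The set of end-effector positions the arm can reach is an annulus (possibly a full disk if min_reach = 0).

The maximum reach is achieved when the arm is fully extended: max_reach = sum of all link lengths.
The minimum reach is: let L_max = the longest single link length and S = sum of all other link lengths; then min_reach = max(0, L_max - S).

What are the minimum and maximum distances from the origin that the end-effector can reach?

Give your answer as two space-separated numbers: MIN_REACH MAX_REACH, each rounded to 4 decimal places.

Answer: 0.0000 19.1000

Derivation:
Link lengths: [5.3, 1.5, 7.4, 2.1, 2.8]
max_reach = 5.3 + 1.5 + 7.4 + 2.1 + 2.8 = 19.1
L_max = max([5.3, 1.5, 7.4, 2.1, 2.8]) = 7.4
S (sum of others) = 19.1 - 7.4 = 11.7
min_reach = max(0, 7.4 - 11.7) = max(0, -4.3) = 0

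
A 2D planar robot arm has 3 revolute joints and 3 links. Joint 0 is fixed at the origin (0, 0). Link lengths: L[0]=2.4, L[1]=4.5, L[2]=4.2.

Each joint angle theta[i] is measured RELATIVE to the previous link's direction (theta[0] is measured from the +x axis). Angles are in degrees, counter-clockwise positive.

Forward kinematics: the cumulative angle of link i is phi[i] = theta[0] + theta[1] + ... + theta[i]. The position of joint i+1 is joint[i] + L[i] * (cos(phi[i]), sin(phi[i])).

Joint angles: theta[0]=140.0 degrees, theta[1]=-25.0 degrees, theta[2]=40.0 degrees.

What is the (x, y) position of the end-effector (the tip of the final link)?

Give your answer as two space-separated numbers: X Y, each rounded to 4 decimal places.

joint[0] = (0.0000, 0.0000)  (base)
link 0: phi[0] = 140 = 140 deg
  cos(140 deg) = -0.7660, sin(140 deg) = 0.6428
  joint[1] = (0.0000, 0.0000) + 2.4 * (-0.7660, 0.6428) = (0.0000 + -1.8385, 0.0000 + 1.5427) = (-1.8385, 1.5427)
link 1: phi[1] = 140 + -25 = 115 deg
  cos(115 deg) = -0.4226, sin(115 deg) = 0.9063
  joint[2] = (-1.8385, 1.5427) + 4.5 * (-0.4226, 0.9063) = (-1.8385 + -1.9018, 1.5427 + 4.0784) = (-3.7403, 5.6211)
link 2: phi[2] = 140 + -25 + 40 = 155 deg
  cos(155 deg) = -0.9063, sin(155 deg) = 0.4226
  joint[3] = (-3.7403, 5.6211) + 4.2 * (-0.9063, 0.4226) = (-3.7403 + -3.8065, 5.6211 + 1.7750) = (-7.5468, 7.3961)
End effector: (-7.5468, 7.3961)

Answer: -7.5468 7.3961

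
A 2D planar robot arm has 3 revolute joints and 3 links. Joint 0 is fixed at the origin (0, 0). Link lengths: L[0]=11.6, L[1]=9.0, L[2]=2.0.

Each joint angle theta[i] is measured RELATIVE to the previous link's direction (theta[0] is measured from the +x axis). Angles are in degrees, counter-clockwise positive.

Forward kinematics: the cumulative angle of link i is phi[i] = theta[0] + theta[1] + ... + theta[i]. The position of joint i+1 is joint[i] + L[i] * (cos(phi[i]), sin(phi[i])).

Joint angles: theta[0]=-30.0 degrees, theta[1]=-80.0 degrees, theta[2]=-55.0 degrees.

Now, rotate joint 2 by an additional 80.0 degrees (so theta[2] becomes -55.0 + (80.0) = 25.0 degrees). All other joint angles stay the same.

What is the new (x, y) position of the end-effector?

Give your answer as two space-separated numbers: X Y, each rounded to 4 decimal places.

joint[0] = (0.0000, 0.0000)  (base)
link 0: phi[0] = -30 = -30 deg
  cos(-30 deg) = 0.8660, sin(-30 deg) = -0.5000
  joint[1] = (0.0000, 0.0000) + 11.6 * (0.8660, -0.5000) = (0.0000 + 10.0459, 0.0000 + -5.8000) = (10.0459, -5.8000)
link 1: phi[1] = -30 + -80 = -110 deg
  cos(-110 deg) = -0.3420, sin(-110 deg) = -0.9397
  joint[2] = (10.0459, -5.8000) + 9 * (-0.3420, -0.9397) = (10.0459 + -3.0782, -5.8000 + -8.4572) = (6.9677, -14.2572)
link 2: phi[2] = -30 + -80 + 25 = -85 deg
  cos(-85 deg) = 0.0872, sin(-85 deg) = -0.9962
  joint[3] = (6.9677, -14.2572) + 2 * (0.0872, -0.9962) = (6.9677 + 0.1743, -14.2572 + -1.9924) = (7.1420, -16.2496)
End effector: (7.1420, -16.2496)

Answer: 7.1420 -16.2496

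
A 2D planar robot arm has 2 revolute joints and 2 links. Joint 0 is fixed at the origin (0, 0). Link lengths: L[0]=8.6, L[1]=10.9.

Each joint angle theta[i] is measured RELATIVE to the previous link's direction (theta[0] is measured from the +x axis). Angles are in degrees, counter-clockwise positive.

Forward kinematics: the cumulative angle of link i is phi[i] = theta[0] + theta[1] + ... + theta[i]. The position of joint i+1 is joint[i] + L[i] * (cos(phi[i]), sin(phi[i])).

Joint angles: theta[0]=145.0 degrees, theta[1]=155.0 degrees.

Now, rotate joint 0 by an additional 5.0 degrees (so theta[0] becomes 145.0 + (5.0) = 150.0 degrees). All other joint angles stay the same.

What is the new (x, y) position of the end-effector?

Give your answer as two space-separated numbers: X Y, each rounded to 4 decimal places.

Answer: -1.1958 -4.6288

Derivation:
joint[0] = (0.0000, 0.0000)  (base)
link 0: phi[0] = 150 = 150 deg
  cos(150 deg) = -0.8660, sin(150 deg) = 0.5000
  joint[1] = (0.0000, 0.0000) + 8.6 * (-0.8660, 0.5000) = (0.0000 + -7.4478, 0.0000 + 4.3000) = (-7.4478, 4.3000)
link 1: phi[1] = 150 + 155 = 305 deg
  cos(305 deg) = 0.5736, sin(305 deg) = -0.8192
  joint[2] = (-7.4478, 4.3000) + 10.9 * (0.5736, -0.8192) = (-7.4478 + 6.2520, 4.3000 + -8.9288) = (-1.1958, -4.6288)
End effector: (-1.1958, -4.6288)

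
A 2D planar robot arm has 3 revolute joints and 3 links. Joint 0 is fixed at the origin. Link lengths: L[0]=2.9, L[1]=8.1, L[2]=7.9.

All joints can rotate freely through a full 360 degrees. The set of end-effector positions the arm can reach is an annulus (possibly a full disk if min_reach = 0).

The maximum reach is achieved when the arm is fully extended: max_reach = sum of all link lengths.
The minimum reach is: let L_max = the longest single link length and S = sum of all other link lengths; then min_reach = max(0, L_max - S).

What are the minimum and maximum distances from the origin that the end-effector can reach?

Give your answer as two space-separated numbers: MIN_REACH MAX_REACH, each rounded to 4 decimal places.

Link lengths: [2.9, 8.1, 7.9]
max_reach = 2.9 + 8.1 + 7.9 = 18.9
L_max = max([2.9, 8.1, 7.9]) = 8.1
S (sum of others) = 18.9 - 8.1 = 10.8
min_reach = max(0, 8.1 - 10.8) = max(0, -2.7) = 0

Answer: 0.0000 18.9000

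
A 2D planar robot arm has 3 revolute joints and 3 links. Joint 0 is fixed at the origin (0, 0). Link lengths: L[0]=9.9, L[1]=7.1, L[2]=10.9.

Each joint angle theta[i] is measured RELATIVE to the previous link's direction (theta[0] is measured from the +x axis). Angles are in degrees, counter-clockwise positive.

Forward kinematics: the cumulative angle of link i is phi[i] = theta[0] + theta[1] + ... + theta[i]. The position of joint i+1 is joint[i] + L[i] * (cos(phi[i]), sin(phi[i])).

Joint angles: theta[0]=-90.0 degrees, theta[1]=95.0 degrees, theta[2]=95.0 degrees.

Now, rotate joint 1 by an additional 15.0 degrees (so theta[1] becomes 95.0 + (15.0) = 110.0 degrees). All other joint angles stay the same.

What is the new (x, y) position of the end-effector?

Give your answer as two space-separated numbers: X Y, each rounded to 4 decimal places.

joint[0] = (0.0000, 0.0000)  (base)
link 0: phi[0] = -90 = -90 deg
  cos(-90 deg) = 0.0000, sin(-90 deg) = -1.0000
  joint[1] = (0.0000, 0.0000) + 9.9 * (0.0000, -1.0000) = (0.0000 + 0.0000, 0.0000 + -9.9000) = (0.0000, -9.9000)
link 1: phi[1] = -90 + 110 = 20 deg
  cos(20 deg) = 0.9397, sin(20 deg) = 0.3420
  joint[2] = (0.0000, -9.9000) + 7.1 * (0.9397, 0.3420) = (0.0000 + 6.6718, -9.9000 + 2.4283) = (6.6718, -7.4717)
link 2: phi[2] = -90 + 110 + 95 = 115 deg
  cos(115 deg) = -0.4226, sin(115 deg) = 0.9063
  joint[3] = (6.6718, -7.4717) + 10.9 * (-0.4226, 0.9063) = (6.6718 + -4.6065, -7.4717 + 9.8788) = (2.0653, 2.4071)
End effector: (2.0653, 2.4071)

Answer: 2.0653 2.4071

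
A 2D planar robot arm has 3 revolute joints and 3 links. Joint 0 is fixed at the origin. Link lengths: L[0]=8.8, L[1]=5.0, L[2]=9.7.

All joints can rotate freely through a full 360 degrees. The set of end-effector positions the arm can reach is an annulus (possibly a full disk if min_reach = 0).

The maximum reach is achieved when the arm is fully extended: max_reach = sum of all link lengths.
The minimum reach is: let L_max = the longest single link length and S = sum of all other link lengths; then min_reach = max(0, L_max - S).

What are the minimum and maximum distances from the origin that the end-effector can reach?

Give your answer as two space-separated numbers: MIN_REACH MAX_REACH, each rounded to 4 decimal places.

Link lengths: [8.8, 5.0, 9.7]
max_reach = 8.8 + 5 + 9.7 = 23.5
L_max = max([8.8, 5.0, 9.7]) = 9.7
S (sum of others) = 23.5 - 9.7 = 13.8
min_reach = max(0, 9.7 - 13.8) = max(0, -4.1) = 0

Answer: 0.0000 23.5000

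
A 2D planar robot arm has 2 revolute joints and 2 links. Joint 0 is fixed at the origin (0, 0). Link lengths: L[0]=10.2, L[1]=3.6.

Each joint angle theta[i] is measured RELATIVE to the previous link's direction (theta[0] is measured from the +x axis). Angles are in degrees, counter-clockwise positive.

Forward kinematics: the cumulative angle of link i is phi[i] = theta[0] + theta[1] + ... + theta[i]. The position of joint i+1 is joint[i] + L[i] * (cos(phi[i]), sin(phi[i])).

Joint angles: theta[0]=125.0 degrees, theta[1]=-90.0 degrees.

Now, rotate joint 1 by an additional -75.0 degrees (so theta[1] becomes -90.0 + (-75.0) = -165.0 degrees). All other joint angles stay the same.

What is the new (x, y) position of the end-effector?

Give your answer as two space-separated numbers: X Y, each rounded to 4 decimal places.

Answer: -3.0927 6.0413

Derivation:
joint[0] = (0.0000, 0.0000)  (base)
link 0: phi[0] = 125 = 125 deg
  cos(125 deg) = -0.5736, sin(125 deg) = 0.8192
  joint[1] = (0.0000, 0.0000) + 10.2 * (-0.5736, 0.8192) = (0.0000 + -5.8505, 0.0000 + 8.3554) = (-5.8505, 8.3554)
link 1: phi[1] = 125 + -165 = -40 deg
  cos(-40 deg) = 0.7660, sin(-40 deg) = -0.6428
  joint[2] = (-5.8505, 8.3554) + 3.6 * (0.7660, -0.6428) = (-5.8505 + 2.7578, 8.3554 + -2.3140) = (-3.0927, 6.0413)
End effector: (-3.0927, 6.0413)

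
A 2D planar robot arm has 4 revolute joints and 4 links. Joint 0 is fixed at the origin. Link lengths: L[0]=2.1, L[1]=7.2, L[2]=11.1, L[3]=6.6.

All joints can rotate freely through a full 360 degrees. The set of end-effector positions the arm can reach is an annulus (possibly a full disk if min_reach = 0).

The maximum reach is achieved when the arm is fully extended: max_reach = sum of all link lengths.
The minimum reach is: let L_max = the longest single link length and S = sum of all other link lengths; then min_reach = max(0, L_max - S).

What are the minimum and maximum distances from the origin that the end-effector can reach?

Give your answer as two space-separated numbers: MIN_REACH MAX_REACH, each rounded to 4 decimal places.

Answer: 0.0000 27.0000

Derivation:
Link lengths: [2.1, 7.2, 11.1, 6.6]
max_reach = 2.1 + 7.2 + 11.1 + 6.6 = 27
L_max = max([2.1, 7.2, 11.1, 6.6]) = 11.1
S (sum of others) = 27 - 11.1 = 15.9
min_reach = max(0, 11.1 - 15.9) = max(0, -4.8) = 0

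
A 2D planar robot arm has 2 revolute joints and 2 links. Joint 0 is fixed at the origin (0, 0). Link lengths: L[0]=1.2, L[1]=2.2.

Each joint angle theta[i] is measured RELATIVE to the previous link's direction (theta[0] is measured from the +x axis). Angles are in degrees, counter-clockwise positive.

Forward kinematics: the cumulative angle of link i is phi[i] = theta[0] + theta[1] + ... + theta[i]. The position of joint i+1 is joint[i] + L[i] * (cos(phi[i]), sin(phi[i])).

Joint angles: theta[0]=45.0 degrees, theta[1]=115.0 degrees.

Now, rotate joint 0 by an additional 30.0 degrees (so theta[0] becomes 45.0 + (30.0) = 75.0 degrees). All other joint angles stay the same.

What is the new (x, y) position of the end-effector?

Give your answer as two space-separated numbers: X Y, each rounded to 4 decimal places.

Answer: -1.8560 0.7771

Derivation:
joint[0] = (0.0000, 0.0000)  (base)
link 0: phi[0] = 75 = 75 deg
  cos(75 deg) = 0.2588, sin(75 deg) = 0.9659
  joint[1] = (0.0000, 0.0000) + 1.2 * (0.2588, 0.9659) = (0.0000 + 0.3106, 0.0000 + 1.1591) = (0.3106, 1.1591)
link 1: phi[1] = 75 + 115 = 190 deg
  cos(190 deg) = -0.9848, sin(190 deg) = -0.1736
  joint[2] = (0.3106, 1.1591) + 2.2 * (-0.9848, -0.1736) = (0.3106 + -2.1666, 1.1591 + -0.3820) = (-1.8560, 0.7771)
End effector: (-1.8560, 0.7771)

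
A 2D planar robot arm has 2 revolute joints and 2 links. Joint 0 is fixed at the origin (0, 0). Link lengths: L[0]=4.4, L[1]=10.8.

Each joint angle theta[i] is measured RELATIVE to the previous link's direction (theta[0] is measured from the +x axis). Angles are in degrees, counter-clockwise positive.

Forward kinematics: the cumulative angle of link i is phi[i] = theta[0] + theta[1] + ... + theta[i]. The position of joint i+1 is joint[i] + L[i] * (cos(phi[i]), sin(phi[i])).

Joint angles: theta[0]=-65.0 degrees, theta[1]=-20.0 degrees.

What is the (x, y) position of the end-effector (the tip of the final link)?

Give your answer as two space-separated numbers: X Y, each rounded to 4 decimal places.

joint[0] = (0.0000, 0.0000)  (base)
link 0: phi[0] = -65 = -65 deg
  cos(-65 deg) = 0.4226, sin(-65 deg) = -0.9063
  joint[1] = (0.0000, 0.0000) + 4.4 * (0.4226, -0.9063) = (0.0000 + 1.8595, 0.0000 + -3.9878) = (1.8595, -3.9878)
link 1: phi[1] = -65 + -20 = -85 deg
  cos(-85 deg) = 0.0872, sin(-85 deg) = -0.9962
  joint[2] = (1.8595, -3.9878) + 10.8 * (0.0872, -0.9962) = (1.8595 + 0.9413, -3.9878 + -10.7589) = (2.8008, -14.7467)
End effector: (2.8008, -14.7467)

Answer: 2.8008 -14.7467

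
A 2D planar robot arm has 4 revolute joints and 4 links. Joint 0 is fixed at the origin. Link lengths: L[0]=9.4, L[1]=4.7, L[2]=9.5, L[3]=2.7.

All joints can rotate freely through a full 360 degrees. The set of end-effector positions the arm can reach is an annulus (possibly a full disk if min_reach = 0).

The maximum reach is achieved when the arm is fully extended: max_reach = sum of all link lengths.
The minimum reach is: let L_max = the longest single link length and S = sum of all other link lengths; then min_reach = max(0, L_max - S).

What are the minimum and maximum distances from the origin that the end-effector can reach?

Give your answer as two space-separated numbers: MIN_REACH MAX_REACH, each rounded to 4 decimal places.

Link lengths: [9.4, 4.7, 9.5, 2.7]
max_reach = 9.4 + 4.7 + 9.5 + 2.7 = 26.3
L_max = max([9.4, 4.7, 9.5, 2.7]) = 9.5
S (sum of others) = 26.3 - 9.5 = 16.8
min_reach = max(0, 9.5 - 16.8) = max(0, -7.3) = 0

Answer: 0.0000 26.3000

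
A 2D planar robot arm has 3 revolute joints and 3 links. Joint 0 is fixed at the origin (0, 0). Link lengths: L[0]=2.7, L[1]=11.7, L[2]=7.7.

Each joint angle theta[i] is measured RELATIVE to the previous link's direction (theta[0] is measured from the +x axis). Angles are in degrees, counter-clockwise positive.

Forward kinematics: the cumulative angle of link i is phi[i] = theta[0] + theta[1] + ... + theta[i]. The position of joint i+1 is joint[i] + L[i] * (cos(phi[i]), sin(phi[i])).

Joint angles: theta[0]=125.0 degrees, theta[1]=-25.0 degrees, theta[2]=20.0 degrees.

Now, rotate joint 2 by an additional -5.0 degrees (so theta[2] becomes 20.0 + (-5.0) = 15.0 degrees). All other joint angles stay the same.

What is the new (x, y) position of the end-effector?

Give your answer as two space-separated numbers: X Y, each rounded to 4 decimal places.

joint[0] = (0.0000, 0.0000)  (base)
link 0: phi[0] = 125 = 125 deg
  cos(125 deg) = -0.5736, sin(125 deg) = 0.8192
  joint[1] = (0.0000, 0.0000) + 2.7 * (-0.5736, 0.8192) = (0.0000 + -1.5487, 0.0000 + 2.2117) = (-1.5487, 2.2117)
link 1: phi[1] = 125 + -25 = 100 deg
  cos(100 deg) = -0.1736, sin(100 deg) = 0.9848
  joint[2] = (-1.5487, 2.2117) + 11.7 * (-0.1736, 0.9848) = (-1.5487 + -2.0317, 2.2117 + 11.5223) = (-3.5803, 13.7340)
link 2: phi[2] = 125 + -25 + 15 = 115 deg
  cos(115 deg) = -0.4226, sin(115 deg) = 0.9063
  joint[3] = (-3.5803, 13.7340) + 7.7 * (-0.4226, 0.9063) = (-3.5803 + -3.2542, 13.7340 + 6.9786) = (-6.8345, 20.7125)
End effector: (-6.8345, 20.7125)

Answer: -6.8345 20.7125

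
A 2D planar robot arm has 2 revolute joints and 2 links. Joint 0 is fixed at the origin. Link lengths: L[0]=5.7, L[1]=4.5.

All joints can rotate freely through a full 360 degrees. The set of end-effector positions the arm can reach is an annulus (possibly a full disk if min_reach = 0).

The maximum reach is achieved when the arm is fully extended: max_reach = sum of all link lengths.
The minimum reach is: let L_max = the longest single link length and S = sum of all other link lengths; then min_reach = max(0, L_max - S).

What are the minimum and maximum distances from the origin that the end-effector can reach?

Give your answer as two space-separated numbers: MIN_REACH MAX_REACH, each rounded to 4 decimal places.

Answer: 1.2000 10.2000

Derivation:
Link lengths: [5.7, 4.5]
max_reach = 5.7 + 4.5 = 10.2
L_max = max([5.7, 4.5]) = 5.7
S (sum of others) = 10.2 - 5.7 = 4.5
min_reach = max(0, 5.7 - 4.5) = max(0, 1.2) = 1.2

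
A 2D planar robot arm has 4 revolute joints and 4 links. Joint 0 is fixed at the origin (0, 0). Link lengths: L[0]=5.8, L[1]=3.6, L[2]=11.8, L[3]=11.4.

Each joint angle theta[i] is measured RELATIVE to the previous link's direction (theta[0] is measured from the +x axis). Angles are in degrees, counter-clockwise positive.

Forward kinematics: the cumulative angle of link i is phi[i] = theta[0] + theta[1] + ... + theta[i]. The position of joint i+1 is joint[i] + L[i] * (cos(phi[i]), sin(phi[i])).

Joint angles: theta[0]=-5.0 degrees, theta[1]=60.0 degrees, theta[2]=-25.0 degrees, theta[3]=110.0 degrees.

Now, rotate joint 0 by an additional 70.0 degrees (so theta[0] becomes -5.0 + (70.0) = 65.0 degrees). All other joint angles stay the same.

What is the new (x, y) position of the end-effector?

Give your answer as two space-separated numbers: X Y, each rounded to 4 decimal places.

joint[0] = (0.0000, 0.0000)  (base)
link 0: phi[0] = 65 = 65 deg
  cos(65 deg) = 0.4226, sin(65 deg) = 0.9063
  joint[1] = (0.0000, 0.0000) + 5.8 * (0.4226, 0.9063) = (0.0000 + 2.4512, 0.0000 + 5.2566) = (2.4512, 5.2566)
link 1: phi[1] = 65 + 60 = 125 deg
  cos(125 deg) = -0.5736, sin(125 deg) = 0.8192
  joint[2] = (2.4512, 5.2566) + 3.6 * (-0.5736, 0.8192) = (2.4512 + -2.0649, 5.2566 + 2.9489) = (0.3863, 8.2055)
link 2: phi[2] = 65 + 60 + -25 = 100 deg
  cos(100 deg) = -0.1736, sin(100 deg) = 0.9848
  joint[3] = (0.3863, 8.2055) + 11.8 * (-0.1736, 0.9848) = (0.3863 + -2.0490, 8.2055 + 11.6207) = (-1.6627, 19.8263)
link 3: phi[3] = 65 + 60 + -25 + 110 = 210 deg
  cos(210 deg) = -0.8660, sin(210 deg) = -0.5000
  joint[4] = (-1.6627, 19.8263) + 11.4 * (-0.8660, -0.5000) = (-1.6627 + -9.8727, 19.8263 + -5.7000) = (-11.5354, 14.1263)
End effector: (-11.5354, 14.1263)

Answer: -11.5354 14.1263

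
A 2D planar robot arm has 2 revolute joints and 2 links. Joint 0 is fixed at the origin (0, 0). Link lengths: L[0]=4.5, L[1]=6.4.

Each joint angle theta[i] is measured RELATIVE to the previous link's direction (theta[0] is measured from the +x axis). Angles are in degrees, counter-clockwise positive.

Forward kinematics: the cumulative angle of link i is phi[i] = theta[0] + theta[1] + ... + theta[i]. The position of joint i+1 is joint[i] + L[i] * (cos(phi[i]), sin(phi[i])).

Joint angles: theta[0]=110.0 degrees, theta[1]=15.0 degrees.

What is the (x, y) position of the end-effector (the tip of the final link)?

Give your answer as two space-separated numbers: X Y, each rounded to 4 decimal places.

Answer: -5.2100 9.4712

Derivation:
joint[0] = (0.0000, 0.0000)  (base)
link 0: phi[0] = 110 = 110 deg
  cos(110 deg) = -0.3420, sin(110 deg) = 0.9397
  joint[1] = (0.0000, 0.0000) + 4.5 * (-0.3420, 0.9397) = (0.0000 + -1.5391, 0.0000 + 4.2286) = (-1.5391, 4.2286)
link 1: phi[1] = 110 + 15 = 125 deg
  cos(125 deg) = -0.5736, sin(125 deg) = 0.8192
  joint[2] = (-1.5391, 4.2286) + 6.4 * (-0.5736, 0.8192) = (-1.5391 + -3.6709, 4.2286 + 5.2426) = (-5.2100, 9.4712)
End effector: (-5.2100, 9.4712)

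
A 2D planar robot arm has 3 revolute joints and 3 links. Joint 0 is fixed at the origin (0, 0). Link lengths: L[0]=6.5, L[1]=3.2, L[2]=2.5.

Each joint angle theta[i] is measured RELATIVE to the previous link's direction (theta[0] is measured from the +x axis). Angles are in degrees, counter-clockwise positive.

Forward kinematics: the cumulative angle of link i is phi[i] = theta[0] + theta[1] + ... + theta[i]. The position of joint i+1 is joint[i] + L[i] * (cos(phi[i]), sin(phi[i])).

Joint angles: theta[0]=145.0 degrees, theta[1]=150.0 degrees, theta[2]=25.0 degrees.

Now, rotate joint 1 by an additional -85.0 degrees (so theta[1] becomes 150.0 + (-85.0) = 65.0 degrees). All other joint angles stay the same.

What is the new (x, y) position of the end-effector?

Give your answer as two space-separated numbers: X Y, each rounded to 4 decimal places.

Answer: -9.5297 0.0804

Derivation:
joint[0] = (0.0000, 0.0000)  (base)
link 0: phi[0] = 145 = 145 deg
  cos(145 deg) = -0.8192, sin(145 deg) = 0.5736
  joint[1] = (0.0000, 0.0000) + 6.5 * (-0.8192, 0.5736) = (0.0000 + -5.3245, 0.0000 + 3.7282) = (-5.3245, 3.7282)
link 1: phi[1] = 145 + 65 = 210 deg
  cos(210 deg) = -0.8660, sin(210 deg) = -0.5000
  joint[2] = (-5.3245, 3.7282) + 3.2 * (-0.8660, -0.5000) = (-5.3245 + -2.7713, 3.7282 + -1.6000) = (-8.0958, 2.1282)
link 2: phi[2] = 145 + 65 + 25 = 235 deg
  cos(235 deg) = -0.5736, sin(235 deg) = -0.8192
  joint[3] = (-8.0958, 2.1282) + 2.5 * (-0.5736, -0.8192) = (-8.0958 + -1.4339, 2.1282 + -2.0479) = (-9.5297, 0.0804)
End effector: (-9.5297, 0.0804)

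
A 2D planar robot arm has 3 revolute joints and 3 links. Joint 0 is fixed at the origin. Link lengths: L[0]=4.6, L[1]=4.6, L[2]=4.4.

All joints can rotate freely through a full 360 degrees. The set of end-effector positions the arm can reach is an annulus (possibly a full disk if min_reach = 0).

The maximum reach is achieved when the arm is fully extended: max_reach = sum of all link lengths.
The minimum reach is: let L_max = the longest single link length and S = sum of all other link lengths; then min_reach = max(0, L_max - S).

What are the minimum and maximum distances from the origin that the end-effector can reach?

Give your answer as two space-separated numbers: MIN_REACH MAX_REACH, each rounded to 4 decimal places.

Link lengths: [4.6, 4.6, 4.4]
max_reach = 4.6 + 4.6 + 4.4 = 13.6
L_max = max([4.6, 4.6, 4.4]) = 4.6
S (sum of others) = 13.6 - 4.6 = 9
min_reach = max(0, 4.6 - 9) = max(0, -4.4) = 0

Answer: 0.0000 13.6000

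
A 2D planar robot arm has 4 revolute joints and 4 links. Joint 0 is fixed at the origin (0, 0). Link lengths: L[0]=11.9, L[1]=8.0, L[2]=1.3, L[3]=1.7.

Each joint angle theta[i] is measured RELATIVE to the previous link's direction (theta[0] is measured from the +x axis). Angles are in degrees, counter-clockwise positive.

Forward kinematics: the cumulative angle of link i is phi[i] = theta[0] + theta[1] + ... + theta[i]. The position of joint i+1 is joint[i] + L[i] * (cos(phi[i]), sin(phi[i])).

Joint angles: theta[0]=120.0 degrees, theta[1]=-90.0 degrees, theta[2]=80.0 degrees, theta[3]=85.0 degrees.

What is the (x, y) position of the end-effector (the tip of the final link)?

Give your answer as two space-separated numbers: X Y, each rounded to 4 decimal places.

Answer: -1.1085 15.0873

Derivation:
joint[0] = (0.0000, 0.0000)  (base)
link 0: phi[0] = 120 = 120 deg
  cos(120 deg) = -0.5000, sin(120 deg) = 0.8660
  joint[1] = (0.0000, 0.0000) + 11.9 * (-0.5000, 0.8660) = (0.0000 + -5.9500, 0.0000 + 10.3057) = (-5.9500, 10.3057)
link 1: phi[1] = 120 + -90 = 30 deg
  cos(30 deg) = 0.8660, sin(30 deg) = 0.5000
  joint[2] = (-5.9500, 10.3057) + 8 * (0.8660, 0.5000) = (-5.9500 + 6.9282, 10.3057 + 4.0000) = (0.9782, 14.3057)
link 2: phi[2] = 120 + -90 + 80 = 110 deg
  cos(110 deg) = -0.3420, sin(110 deg) = 0.9397
  joint[3] = (0.9782, 14.3057) + 1.3 * (-0.3420, 0.9397) = (0.9782 + -0.4446, 14.3057 + 1.2216) = (0.5336, 15.5273)
link 3: phi[3] = 120 + -90 + 80 + 85 = 195 deg
  cos(195 deg) = -0.9659, sin(195 deg) = -0.2588
  joint[4] = (0.5336, 15.5273) + 1.7 * (-0.9659, -0.2588) = (0.5336 + -1.6421, 15.5273 + -0.4400) = (-1.1085, 15.0873)
End effector: (-1.1085, 15.0873)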